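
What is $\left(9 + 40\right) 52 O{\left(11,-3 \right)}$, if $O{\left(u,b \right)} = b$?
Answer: $-7644$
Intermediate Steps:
$\left(9 + 40\right) 52 O{\left(11,-3 \right)} = \left(9 + 40\right) 52 \left(-3\right) = 49 \cdot 52 \left(-3\right) = 2548 \left(-3\right) = -7644$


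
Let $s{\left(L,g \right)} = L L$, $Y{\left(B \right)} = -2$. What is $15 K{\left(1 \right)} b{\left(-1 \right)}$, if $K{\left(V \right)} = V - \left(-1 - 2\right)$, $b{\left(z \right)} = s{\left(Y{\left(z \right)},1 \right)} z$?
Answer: $-240$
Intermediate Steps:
$s{\left(L,g \right)} = L^{2}$
$b{\left(z \right)} = 4 z$ ($b{\left(z \right)} = \left(-2\right)^{2} z = 4 z$)
$K{\left(V \right)} = 3 + V$ ($K{\left(V \right)} = V - \left(-1 - 2\right) = V - -3 = V + 3 = 3 + V$)
$15 K{\left(1 \right)} b{\left(-1 \right)} = 15 \left(3 + 1\right) 4 \left(-1\right) = 15 \cdot 4 \left(-4\right) = 60 \left(-4\right) = -240$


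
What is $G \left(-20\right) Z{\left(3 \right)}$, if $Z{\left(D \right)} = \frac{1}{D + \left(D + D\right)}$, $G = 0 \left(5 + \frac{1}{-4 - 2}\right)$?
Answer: $0$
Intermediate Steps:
$G = 0$ ($G = 0 \left(5 + \frac{1}{-6}\right) = 0 \left(5 - \frac{1}{6}\right) = 0 \cdot \frac{29}{6} = 0$)
$Z{\left(D \right)} = \frac{1}{3 D}$ ($Z{\left(D \right)} = \frac{1}{D + 2 D} = \frac{1}{3 D}$)
$G \left(-20\right) Z{\left(3 \right)} = 0 \left(-20\right) \frac{1}{3 \cdot 3} = 0 \cdot \frac{1}{3} \cdot \frac{1}{3} = 0 \cdot \frac{1}{9} = 0$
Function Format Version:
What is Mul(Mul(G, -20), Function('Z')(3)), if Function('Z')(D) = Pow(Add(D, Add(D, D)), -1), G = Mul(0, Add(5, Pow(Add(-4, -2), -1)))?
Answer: 0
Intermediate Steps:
G = 0 (G = Mul(0, Add(5, Pow(-6, -1))) = Mul(0, Add(5, Rational(-1, 6))) = Mul(0, Rational(29, 6)) = 0)
Function('Z')(D) = Mul(Rational(1, 3), Pow(D, -1)) (Function('Z')(D) = Pow(Add(D, Mul(2, D)), -1) = Pow(Mul(3, D), -1) = Mul(Rational(1, 3), Pow(D, -1)))
Mul(Mul(G, -20), Function('Z')(3)) = Mul(Mul(0, -20), Mul(Rational(1, 3), Pow(3, -1))) = Mul(0, Mul(Rational(1, 3), Rational(1, 3))) = Mul(0, Rational(1, 9)) = 0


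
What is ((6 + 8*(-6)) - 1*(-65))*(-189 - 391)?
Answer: -13340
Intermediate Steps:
((6 + 8*(-6)) - 1*(-65))*(-189 - 391) = ((6 - 48) + 65)*(-580) = (-42 + 65)*(-580) = 23*(-580) = -13340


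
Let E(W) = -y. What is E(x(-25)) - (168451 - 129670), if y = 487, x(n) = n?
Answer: -39268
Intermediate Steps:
E(W) = -487 (E(W) = -1*487 = -487)
E(x(-25)) - (168451 - 129670) = -487 - (168451 - 129670) = -487 - 1*38781 = -487 - 38781 = -39268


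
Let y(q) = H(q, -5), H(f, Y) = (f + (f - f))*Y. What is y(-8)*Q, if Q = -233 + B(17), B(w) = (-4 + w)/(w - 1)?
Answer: -18575/2 ≈ -9287.5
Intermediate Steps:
H(f, Y) = Y*f (H(f, Y) = (f + 0)*Y = f*Y = Y*f)
B(w) = (-4 + w)/(-1 + w)
y(q) = -5*q
Q = -3715/16 (Q = -233 + (-4 + 17)/(-1 + 17) = -233 + 13/16 = -3715/16 ≈ -232.19)
y(-8)*Q = -5*(-8)*(-3715/16) = 40*(-3715/16) = -18575/2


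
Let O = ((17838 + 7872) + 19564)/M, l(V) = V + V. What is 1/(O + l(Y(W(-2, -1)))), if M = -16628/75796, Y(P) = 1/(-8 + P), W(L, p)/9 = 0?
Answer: -16628/3431592261 ≈ -4.8456e-6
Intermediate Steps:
W(L, p) = 0 (W(L, p) = 9*0 = 0)
M = -4157/18949 (M = -16628*1/75796 = -4157/18949 ≈ -0.21938)
l(V) = 2*V
O = -857897026/4157 (O = ((17838 + 7872) + 19564)/(-4157/18949) = (25710 + 19564)*(-18949/4157) = 45274*(-18949/4157) = -857897026/4157 ≈ -2.0637e+5)
1/(O + l(Y(W(-2, -1)))) = 1/(-857897026/4157 + 2/(-8 + 0)) = 1/(-857897026/4157 + 2/(-8)) = 1/(-857897026/4157 + 2*(-⅛)) = 1/(-857897026/4157 - ¼) = 1/(-3431592261/16628) = -16628/3431592261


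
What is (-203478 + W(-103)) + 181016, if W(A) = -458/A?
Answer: -2313128/103 ≈ -22458.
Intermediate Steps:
(-203478 + W(-103)) + 181016 = (-203478 - 458/(-103)) + 181016 = (-203478 - 458*(-1/103)) + 181016 = (-203478 + 458/103) + 181016 = -20957776/103 + 181016 = -2313128/103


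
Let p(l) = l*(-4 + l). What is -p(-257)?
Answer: -67077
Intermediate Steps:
-p(-257) = -(-257)*(-4 - 257) = -(-257)*(-261) = -1*67077 = -67077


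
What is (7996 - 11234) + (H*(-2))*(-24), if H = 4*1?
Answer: -3046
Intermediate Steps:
H = 4
(7996 - 11234) + (H*(-2))*(-24) = (7996 - 11234) + (4*(-2))*(-24) = -3238 - 8*(-24) = -3238 + 192 = -3046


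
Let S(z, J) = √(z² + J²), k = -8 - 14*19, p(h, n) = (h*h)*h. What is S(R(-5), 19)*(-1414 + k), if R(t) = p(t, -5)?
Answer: -1688*√15986 ≈ -2.1342e+5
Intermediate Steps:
p(h, n) = h³ (p(h, n) = h²*h = h³)
R(t) = t³
k = -274 (k = -8 - 266 = -274)
S(z, J) = √(J² + z²)
S(R(-5), 19)*(-1414 + k) = √(19² + ((-5)³)²)*(-1414 - 274) = √(361 + (-125)²)*(-1688) = √(361 + 15625)*(-1688) = √15986*(-1688) = -1688*√15986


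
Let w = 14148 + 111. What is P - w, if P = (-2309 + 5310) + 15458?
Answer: 4200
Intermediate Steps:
w = 14259
P = 18459 (P = 3001 + 15458 = 18459)
P - w = 18459 - 1*14259 = 18459 - 14259 = 4200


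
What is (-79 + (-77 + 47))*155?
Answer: -16895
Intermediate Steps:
(-79 + (-77 + 47))*155 = (-79 - 30)*155 = -109*155 = -16895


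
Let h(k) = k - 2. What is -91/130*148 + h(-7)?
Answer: -563/5 ≈ -112.60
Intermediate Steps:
h(k) = -2 + k
-91/130*148 + h(-7) = -91/130*148 + (-2 - 7) = -91*1/130*148 - 9 = -7/10*148 - 9 = -518/5 - 9 = -563/5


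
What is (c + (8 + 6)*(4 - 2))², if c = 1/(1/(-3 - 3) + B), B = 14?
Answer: 5428900/6889 ≈ 788.05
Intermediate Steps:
c = 6/83 (c = 1/(1/(-3 - 3) + 14) = 1/(1/(-6) + 14) = 1/(-⅙ + 14) = 1/(83/6) = 6/83 ≈ 0.072289)
(c + (8 + 6)*(4 - 2))² = (6/83 + (8 + 6)*(4 - 2))² = (6/83 + 14*2)² = (6/83 + 28)² = (2330/83)² = 5428900/6889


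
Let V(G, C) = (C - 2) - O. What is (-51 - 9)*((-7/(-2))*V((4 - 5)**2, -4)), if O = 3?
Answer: 1890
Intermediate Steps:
V(G, C) = -5 + C (V(G, C) = (C - 2) - 1*3 = (-2 + C) - 3 = -5 + C)
(-51 - 9)*((-7/(-2))*V((4 - 5)**2, -4)) = (-51 - 9)*((-7/(-2))*(-5 - 4)) = -60*(-7*(-1/2))*(-9) = -210*(-9) = -60*(-63/2) = 1890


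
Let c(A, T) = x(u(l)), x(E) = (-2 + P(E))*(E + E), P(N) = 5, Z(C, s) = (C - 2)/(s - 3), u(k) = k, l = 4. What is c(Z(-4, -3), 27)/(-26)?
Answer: -12/13 ≈ -0.92308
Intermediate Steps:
Z(C, s) = (-2 + C)/(-3 + s)
x(E) = 6*E (x(E) = (-2 + 5)*(E + E) = 3*(2*E) = 6*E)
c(A, T) = 24 (c(A, T) = 6*4 = 24)
c(Z(-4, -3), 27)/(-26) = 24/(-26) = 24*(-1/26) = -12/13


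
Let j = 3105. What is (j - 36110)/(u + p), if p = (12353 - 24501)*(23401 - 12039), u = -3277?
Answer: 33005/138028853 ≈ 0.00023912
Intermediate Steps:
p = -138025576 (p = -12148*11362 = -138025576)
(j - 36110)/(u + p) = (3105 - 36110)/(-3277 - 138025576) = -33005/(-138028853) = -33005*(-1/138028853) = 33005/138028853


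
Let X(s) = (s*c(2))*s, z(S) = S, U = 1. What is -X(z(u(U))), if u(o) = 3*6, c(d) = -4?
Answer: 1296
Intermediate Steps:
u(o) = 18
X(s) = -4*s² (X(s) = (s*(-4))*s = (-4*s)*s = -4*s²)
-X(z(u(U))) = -(-4)*18² = -(-4)*324 = -1*(-1296) = 1296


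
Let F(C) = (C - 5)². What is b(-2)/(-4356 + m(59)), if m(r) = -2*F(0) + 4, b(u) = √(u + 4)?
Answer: -√2/4402 ≈ -0.00032127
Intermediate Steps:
F(C) = (-5 + C)²
b(u) = √(4 + u)
m(r) = -46 (m(r) = -2*(-5 + 0)² + 4 = -2*(-5)² + 4 = -2*25 + 4 = -50 + 4 = -46)
b(-2)/(-4356 + m(59)) = √(4 - 2)/(-4356 - 46) = √2/(-4402) = -√2/4402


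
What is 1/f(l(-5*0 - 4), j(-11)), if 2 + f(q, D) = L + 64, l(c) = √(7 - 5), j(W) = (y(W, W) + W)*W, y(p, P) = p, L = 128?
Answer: 1/190 ≈ 0.0052632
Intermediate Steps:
j(W) = 2*W² (j(W) = (W + W)*W = (2*W)*W = 2*W²)
l(c) = √2
f(q, D) = 190 (f(q, D) = -2 + (128 + 64) = -2 + 192 = 190)
1/f(l(-5*0 - 4), j(-11)) = 1/190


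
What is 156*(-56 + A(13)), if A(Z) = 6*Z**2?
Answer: 149448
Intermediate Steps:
156*(-56 + A(13)) = 156*(-56 + 6*13**2) = 156*(-56 + 6*169) = 156*(-56 + 1014) = 156*958 = 149448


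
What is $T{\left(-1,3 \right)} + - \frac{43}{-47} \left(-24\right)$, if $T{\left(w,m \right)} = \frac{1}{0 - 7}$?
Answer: $- \frac{7271}{329} \approx -22.1$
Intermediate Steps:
$T{\left(w,m \right)} = - \frac{1}{7}$ ($T{\left(w,m \right)} = \frac{1}{-7} = - \frac{1}{7}$)
$T{\left(-1,3 \right)} + - \frac{43}{-47} \left(-24\right) = - \frac{1}{7} + - \frac{43}{-47} \left(-24\right) = - \frac{1}{7} + \left(-43\right) \left(- \frac{1}{47}\right) \left(-24\right) = - \frac{1}{7} + \frac{43}{47} \left(-24\right) = - \frac{1}{7} - \frac{1032}{47} = - \frac{7271}{329}$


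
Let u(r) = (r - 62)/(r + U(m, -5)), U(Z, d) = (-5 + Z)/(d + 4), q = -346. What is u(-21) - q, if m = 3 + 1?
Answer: 7003/20 ≈ 350.15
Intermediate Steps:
m = 4
U(Z, d) = (-5 + Z)/(4 + d)
u(r) = (-62 + r)/(1 + r) (u(r) = (r - 62)/(r + (-5 + 4)/(4 - 5)) = (-62 + r)/(r - 1/(-1)) = (-62 + r)/(r - 1*(-1)) = (-62 + r)/(r + 1) = (-62 + r)/(1 + r))
u(-21) - q = (-62 - 21)/(1 - 21) - 1*(-346) = -83/(-20) + 346 = -1/20*(-83) + 346 = 83/20 + 346 = 7003/20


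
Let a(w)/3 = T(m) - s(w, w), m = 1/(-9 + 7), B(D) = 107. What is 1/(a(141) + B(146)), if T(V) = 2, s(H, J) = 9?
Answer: 1/86 ≈ 0.011628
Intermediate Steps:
m = -½ (m = 1/(-2) = -½ ≈ -0.50000)
a(w) = -21 (a(w) = 3*(2 - 1*9) = 3*(2 - 9) = 3*(-7) = -21)
1/(a(141) + B(146)) = 1/(-21 + 107) = 1/86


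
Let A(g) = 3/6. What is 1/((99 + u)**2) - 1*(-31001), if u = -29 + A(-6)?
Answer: 616330885/19881 ≈ 31001.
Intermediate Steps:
A(g) = 1/2 (A(g) = 3*(1/6) = 1/2)
u = -57/2 (u = -29 + 1/2 = -57/2 ≈ -28.500)
1/((99 + u)**2) - 1*(-31001) = 1/((99 - 57/2)**2) - 1*(-31001) = 1/((141/2)**2) + 31001 = 1/(19881/4) + 31001 = 4/19881 + 31001 = 616330885/19881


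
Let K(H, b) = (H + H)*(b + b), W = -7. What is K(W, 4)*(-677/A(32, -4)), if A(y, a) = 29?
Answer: 75824/29 ≈ 2614.6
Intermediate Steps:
K(H, b) = 4*H*b (K(H, b) = (2*H)*(2*b) = 4*H*b)
K(W, 4)*(-677/A(32, -4)) = (4*(-7)*4)*(-677/29) = -(-75824)/29 = -112*(-677/29) = 75824/29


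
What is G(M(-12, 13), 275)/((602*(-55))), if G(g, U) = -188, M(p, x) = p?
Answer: 94/16555 ≈ 0.0056780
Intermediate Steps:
G(M(-12, 13), 275)/((602*(-55))) = -188/(602*(-55)) = -188/(-33110) = -188*(-1/33110) = 94/16555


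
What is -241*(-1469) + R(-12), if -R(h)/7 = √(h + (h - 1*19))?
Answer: 354029 - 7*I*√43 ≈ 3.5403e+5 - 45.902*I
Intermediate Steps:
R(h) = -7*√(-19 + 2*h) (R(h) = -7*√(h + (h - 1*19)) = -7*√(h + (h - 19)) = -7*√(h + (-19 + h)) = -7*√(-19 + 2*h))
-241*(-1469) + R(-12) = -241*(-1469) - 7*√(-19 + 2*(-12)) = 354029 - 7*√(-19 - 24) = 354029 - 7*I*√43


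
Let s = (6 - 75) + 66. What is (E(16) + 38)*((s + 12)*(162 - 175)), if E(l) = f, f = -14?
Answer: -2808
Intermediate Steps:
s = -3 (s = -69 + 66 = -3)
E(l) = -14
(E(16) + 38)*((s + 12)*(162 - 175)) = (-14 + 38)*((-3 + 12)*(162 - 175)) = 24*(9*(-13)) = 24*(-117) = -2808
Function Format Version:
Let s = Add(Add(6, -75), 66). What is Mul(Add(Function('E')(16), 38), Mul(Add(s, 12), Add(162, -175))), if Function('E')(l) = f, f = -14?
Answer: -2808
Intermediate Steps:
s = -3 (s = Add(-69, 66) = -3)
Function('E')(l) = -14
Mul(Add(Function('E')(16), 38), Mul(Add(s, 12), Add(162, -175))) = Mul(Add(-14, 38), Mul(Add(-3, 12), Add(162, -175))) = Mul(24, Mul(9, -13)) = Mul(24, -117) = -2808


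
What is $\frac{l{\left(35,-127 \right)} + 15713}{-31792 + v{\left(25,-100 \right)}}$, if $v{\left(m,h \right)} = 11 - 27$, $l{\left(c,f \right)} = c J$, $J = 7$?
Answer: $- \frac{7979}{15904} \approx -0.5017$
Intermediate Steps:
$l{\left(c,f \right)} = 7 c$ ($l{\left(c,f \right)} = c 7 = 7 c$)
$v{\left(m,h \right)} = -16$ ($v{\left(m,h \right)} = 11 - 27 = -16$)
$\frac{l{\left(35,-127 \right)} + 15713}{-31792 + v{\left(25,-100 \right)}} = \frac{7 \cdot 35 + 15713}{-31792 - 16} = \frac{245 + 15713}{-31808} = 15958 \left(- \frac{1}{31808}\right) = - \frac{7979}{15904}$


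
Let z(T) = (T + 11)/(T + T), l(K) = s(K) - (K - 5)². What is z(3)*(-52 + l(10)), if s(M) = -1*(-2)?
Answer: -175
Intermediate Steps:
s(M) = 2
l(K) = 2 - (-5 + K)² (l(K) = 2 - (K - 5)² = 2 - (-5 + K)²)
z(T) = (11 + T)/(2*T) (z(T) = (11 + T)/((2*T)) = (11 + T)*(1/(2*T)) = (11 + T)/(2*T))
z(3)*(-52 + l(10)) = ((½)*(11 + 3)/3)*(-52 + (2 - (-5 + 10)²)) = ((½)*(⅓)*14)*(-52 + (2 - 1*5²)) = 7*(-52 + (2 - 1*25))/3 = 7*(-52 + (2 - 25))/3 = 7*(-52 - 23)/3 = (7/3)*(-75) = -175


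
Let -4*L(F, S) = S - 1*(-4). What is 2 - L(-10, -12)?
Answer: 0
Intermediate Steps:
L(F, S) = -1 - S/4 (L(F, S) = -(S - 1*(-4))/4 = -(S + 4)/4 = -(4 + S)/4 = -1 - S/4)
2 - L(-10, -12) = 2 - (-1 - ¼*(-12)) = 2 - (-1 + 3) = 2 - 1*2 = 2 - 2 = 0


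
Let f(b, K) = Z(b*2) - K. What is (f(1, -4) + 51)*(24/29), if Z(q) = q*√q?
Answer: 1320/29 + 48*√2/29 ≈ 47.858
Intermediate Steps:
Z(q) = q^(3/2)
f(b, K) = -K + 2*√2*b^(3/2) (f(b, K) = (b*2)^(3/2) - K = (2*b)^(3/2) - K = 2*√2*b^(3/2) - K = -K + 2*√2*b^(3/2))
(f(1, -4) + 51)*(24/29) = ((-1*(-4) + 2*√2*1^(3/2)) + 51)*(24/29) = ((4 + 2*√2*1) + 51)*(24*(1/29)) = ((4 + 2*√2) + 51)*(24/29) = (55 + 2*√2)*(24/29) = 1320/29 + 48*√2/29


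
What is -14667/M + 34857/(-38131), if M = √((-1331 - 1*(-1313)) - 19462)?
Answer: -34857/38131 + 14667*I*√4870/9740 ≈ -0.91414 + 105.09*I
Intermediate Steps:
M = 2*I*√4870 (M = √((-1331 + 1313) - 19462) = √(-18 - 19462) = √(-19480) = 2*I*√4870 ≈ 139.57*I)
-14667/M + 34857/(-38131) = -14667*(-I*√4870/9740) + 34857/(-38131) = -(-14667)*I*√4870/9740 + 34857*(-1/38131) = 14667*I*√4870/9740 - 34857/38131 = -34857/38131 + 14667*I*√4870/9740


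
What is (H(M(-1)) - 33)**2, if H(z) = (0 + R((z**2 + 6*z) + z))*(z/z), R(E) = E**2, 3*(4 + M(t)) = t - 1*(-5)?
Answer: 66308449/6561 ≈ 10106.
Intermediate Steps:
M(t) = -7/3 + t/3 (M(t) = -4 + (t - 1*(-5))/3 = -4 + (t + 5)/3 = -4 + (5 + t)/3 = -4 + (5/3 + t/3) = -7/3 + t/3)
H(z) = (z**2 + 7*z)**2 (H(z) = (0 + ((z**2 + 6*z) + z)**2)*(z/z) = (0 + (z**2 + 7*z)**2)*1 = (z**2 + 7*z)**2*1 = (z**2 + 7*z)**2)
(H(M(-1)) - 33)**2 = ((-7/3 + (1/3)*(-1))**2*(7 + (-7/3 + (1/3)*(-1)))**2 - 33)**2 = ((-7/3 - 1/3)**2*(7 + (-7/3 - 1/3))**2 - 33)**2 = ((-8/3)**2*(7 - 8/3)**2 - 33)**2 = (64*(13/3)**2/9 - 33)**2 = ((64/9)*(169/9) - 33)**2 = (10816/81 - 33)**2 = (8143/81)**2 = 66308449/6561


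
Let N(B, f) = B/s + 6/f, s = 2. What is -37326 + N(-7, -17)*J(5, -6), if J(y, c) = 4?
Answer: -634804/17 ≈ -37341.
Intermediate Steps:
N(B, f) = B/2 + 6/f
-37326 + N(-7, -17)*J(5, -6) = -37326 + ((½)*(-7) + 6/(-17))*4 = -37326 + (-7/2 + 6*(-1/17))*4 = -37326 + (-7/2 - 6/17)*4 = -37326 - 131/34*4 = -37326 - 262/17 = -634804/17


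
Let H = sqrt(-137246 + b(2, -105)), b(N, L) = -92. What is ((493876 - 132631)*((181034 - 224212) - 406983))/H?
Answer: 162618410445*I*sqrt(137338)/137338 ≈ 4.3881e+8*I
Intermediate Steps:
H = I*sqrt(137338) (H = sqrt(-137246 - 92) = sqrt(-137338) = I*sqrt(137338) ≈ 370.59*I)
((493876 - 132631)*((181034 - 224212) - 406983))/H = ((493876 - 132631)*((181034 - 224212) - 406983))/((I*sqrt(137338))) = (361245*(-43178 - 406983))*(-I*sqrt(137338)/137338) = (361245*(-450161))*(-I*sqrt(137338)/137338) = -(-162618410445)*I*sqrt(137338)/137338 = 162618410445*I*sqrt(137338)/137338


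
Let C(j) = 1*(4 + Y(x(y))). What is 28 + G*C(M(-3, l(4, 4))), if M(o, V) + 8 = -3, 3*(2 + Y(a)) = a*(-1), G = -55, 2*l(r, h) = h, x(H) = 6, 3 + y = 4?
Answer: 28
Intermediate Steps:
y = 1 (y = -3 + 4 = 1)
l(r, h) = h/2
Y(a) = -2 - a/3 (Y(a) = -2 + (a*(-1))/3 = -2 + (-a)/3 = -2 - a/3)
M(o, V) = -11 (M(o, V) = -8 - 3 = -11)
C(j) = 0 (C(j) = 1*(4 + (-2 - ⅓*6)) = 1*(4 + (-2 - 2)) = 1*(4 - 4) = 1*0 = 0)
28 + G*C(M(-3, l(4, 4))) = 28 - 55*0 = 28 + 0 = 28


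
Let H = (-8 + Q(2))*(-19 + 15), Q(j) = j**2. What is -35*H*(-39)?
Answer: 21840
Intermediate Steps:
H = 16 (H = (-8 + 2**2)*(-19 + 15) = (-8 + 4)*(-4) = -4*(-4) = 16)
-35*H*(-39) = -35*16*(-39) = -560*(-39) = 21840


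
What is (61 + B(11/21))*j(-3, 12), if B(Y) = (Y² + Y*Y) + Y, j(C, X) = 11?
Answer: 301114/441 ≈ 682.80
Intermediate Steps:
B(Y) = Y + 2*Y² (B(Y) = (Y² + Y²) + Y = 2*Y² + Y = Y + 2*Y²)
(61 + B(11/21))*j(-3, 12) = (61 + (11/21)*(1 + 2*(11/21)))*11 = (61 + (11*(1/21))*(1 + 2*(11*(1/21))))*11 = (61 + 11*(1 + 2*(11/21))/21)*11 = (61 + 11*(1 + 22/21)/21)*11 = (61 + (11/21)*(43/21))*11 = (61 + 473/441)*11 = (27374/441)*11 = 301114/441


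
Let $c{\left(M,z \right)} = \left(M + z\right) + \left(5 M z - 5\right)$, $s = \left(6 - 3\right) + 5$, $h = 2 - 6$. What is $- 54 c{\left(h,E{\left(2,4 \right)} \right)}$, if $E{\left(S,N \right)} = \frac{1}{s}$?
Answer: $\frac{2457}{4} \approx 614.25$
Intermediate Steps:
$h = -4$ ($h = 2 - 6 = -4$)
$s = 8$ ($s = 3 + 5 = 8$)
$E{\left(S,N \right)} = \frac{1}{8}$
$c{\left(M,z \right)} = -5 + M + z + 5 M z$ ($c{\left(M,z \right)} = \left(M + z\right) + \left(5 M z - 5\right) = \left(M + z\right) + \left(-5 + 5 M z\right) = -5 + M + z + 5 M z$)
$- 54 c{\left(h,E{\left(2,4 \right)} \right)} = - 54 \left(-5 - 4 + \frac{1}{8} + 5 \left(-4\right) \frac{1}{8}\right) = - 54 \left(-5 - 4 + \frac{1}{8} - \frac{5}{2}\right) = \left(-54\right) \left(- \frac{91}{8}\right) = \frac{2457}{4}$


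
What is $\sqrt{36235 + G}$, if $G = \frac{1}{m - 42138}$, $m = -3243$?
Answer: $\frac{\sqrt{74623633013454}}{45381} \approx 190.35$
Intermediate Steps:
$G = - \frac{1}{45381}$ ($G = \frac{1}{-3243 - 42138} = \frac{1}{-45381} = - \frac{1}{45381} \approx -2.2036 \cdot 10^{-5}$)
$\sqrt{36235 + G} = \sqrt{36235 - \frac{1}{45381}} = \sqrt{\frac{1644380534}{45381}} = \frac{\sqrt{74623633013454}}{45381}$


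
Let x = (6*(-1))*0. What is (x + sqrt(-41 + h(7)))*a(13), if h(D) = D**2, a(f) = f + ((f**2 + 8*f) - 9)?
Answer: 554*sqrt(2) ≈ 783.47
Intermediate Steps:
a(f) = -9 + f**2 + 9*f (a(f) = f + (-9 + f**2 + 8*f) = -9 + f**2 + 9*f)
x = 0 (x = -6*0 = 0)
(x + sqrt(-41 + h(7)))*a(13) = (0 + sqrt(-41 + 7**2))*(-9 + 13**2 + 9*13) = (0 + sqrt(-41 + 49))*(-9 + 169 + 117) = (0 + sqrt(8))*277 = (0 + 2*sqrt(2))*277 = (2*sqrt(2))*277 = 554*sqrt(2)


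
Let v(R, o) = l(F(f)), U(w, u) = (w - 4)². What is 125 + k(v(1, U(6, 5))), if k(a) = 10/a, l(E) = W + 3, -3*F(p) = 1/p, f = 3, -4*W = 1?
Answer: 1415/11 ≈ 128.64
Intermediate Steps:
W = -¼ (W = -¼*1 = -¼ ≈ -0.25000)
U(w, u) = (-4 + w)²
F(p) = -1/(3*p)
l(E) = 11/4 (l(E) = -¼ + 3 = 11/4)
v(R, o) = 11/4
125 + k(v(1, U(6, 5))) = 125 + 10/(11/4) = 125 + 10*(4/11) = 125 + 40/11 = 1415/11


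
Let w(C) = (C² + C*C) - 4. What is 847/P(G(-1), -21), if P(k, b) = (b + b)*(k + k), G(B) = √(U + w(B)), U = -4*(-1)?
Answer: -121*√2/24 ≈ -7.1300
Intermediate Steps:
U = 4
w(C) = -4 + 2*C² (w(C) = (C² + C²) - 4 = 2*C² - 4 = -4 + 2*C²)
G(B) = √2*√(B²) (G(B) = √(4 + (-4 + 2*B²)) = √(2*B²) = √2*√(B²))
P(k, b) = 4*b*k (P(k, b) = (2*b)*(2*k) = 4*b*k)
847/P(G(-1), -21) = 847/((4*(-21)*(√2*√((-1)²)))) = 847/((4*(-21)*(√2*√1))) = 847/((4*(-21)*(√2*1))) = 847/((4*(-21)*√2)) = 847/((-84*√2)) = 847*(-√2/168) = -121*√2/24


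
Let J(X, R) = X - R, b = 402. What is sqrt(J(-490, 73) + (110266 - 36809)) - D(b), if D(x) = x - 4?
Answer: -398 + sqrt(72894) ≈ -128.01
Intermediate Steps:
D(x) = -4 + x
sqrt(J(-490, 73) + (110266 - 36809)) - D(b) = sqrt((-490 - 1*73) + (110266 - 36809)) - (-4 + 402) = sqrt((-490 - 73) + 73457) - 1*398 = sqrt(-563 + 73457) - 398 = sqrt(72894) - 398 = -398 + sqrt(72894)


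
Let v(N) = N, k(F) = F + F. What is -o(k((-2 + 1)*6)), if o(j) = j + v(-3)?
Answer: 15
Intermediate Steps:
k(F) = 2*F
o(j) = -3 + j (o(j) = j - 3 = -3 + j)
-o(k((-2 + 1)*6)) = -(-3 + 2*((-2 + 1)*6)) = -(-3 + 2*(-1*6)) = -(-3 + 2*(-6)) = -(-3 - 12) = -1*(-15) = 15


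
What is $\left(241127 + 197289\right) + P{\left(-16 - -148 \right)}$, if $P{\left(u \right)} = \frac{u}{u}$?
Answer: $438417$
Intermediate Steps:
$P{\left(u \right)} = 1$
$\left(241127 + 197289\right) + P{\left(-16 - -148 \right)} = \left(241127 + 197289\right) + 1 = 438416 + 1 = 438417$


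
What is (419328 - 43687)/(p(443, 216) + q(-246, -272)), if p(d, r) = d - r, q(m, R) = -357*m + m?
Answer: 375641/87803 ≈ 4.2782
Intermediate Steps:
q(m, R) = -356*m
(419328 - 43687)/(p(443, 216) + q(-246, -272)) = (419328 - 43687)/((443 - 1*216) - 356*(-246)) = 375641/((443 - 216) + 87576) = 375641/(227 + 87576) = 375641/87803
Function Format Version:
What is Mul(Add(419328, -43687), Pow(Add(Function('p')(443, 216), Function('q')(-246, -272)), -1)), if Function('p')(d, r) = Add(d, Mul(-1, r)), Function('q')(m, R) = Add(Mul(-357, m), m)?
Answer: Rational(375641, 87803) ≈ 4.2782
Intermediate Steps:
Function('q')(m, R) = Mul(-356, m)
Mul(Add(419328, -43687), Pow(Add(Function('p')(443, 216), Function('q')(-246, -272)), -1)) = Mul(Add(419328, -43687), Pow(Add(Add(443, Mul(-1, 216)), Mul(-356, -246)), -1)) = Mul(375641, Pow(Add(Add(443, -216), 87576), -1)) = Mul(375641, Pow(Add(227, 87576), -1)) = Mul(375641, Pow(87803, -1)) = Mul(375641, Rational(1, 87803)) = Rational(375641, 87803)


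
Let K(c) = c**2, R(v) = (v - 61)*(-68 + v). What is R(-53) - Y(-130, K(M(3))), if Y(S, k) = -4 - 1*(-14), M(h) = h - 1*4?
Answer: 13784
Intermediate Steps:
R(v) = (-68 + v)*(-61 + v) (R(v) = (-61 + v)*(-68 + v) = (-68 + v)*(-61 + v))
M(h) = -4 + h (M(h) = h - 4 = -4 + h)
Y(S, k) = 10 (Y(S, k) = -4 + 14 = 10)
R(-53) - Y(-130, K(M(3))) = (4148 + (-53)**2 - 129*(-53)) - 1*10 = (4148 + 2809 + 6837) - 10 = 13794 - 10 = 13784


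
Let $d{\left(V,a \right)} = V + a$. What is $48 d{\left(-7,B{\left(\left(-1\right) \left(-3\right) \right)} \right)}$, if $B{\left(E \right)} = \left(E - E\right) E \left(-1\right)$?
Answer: $-336$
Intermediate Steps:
$B{\left(E \right)} = 0$ ($B{\left(E \right)} = 0 E \left(-1\right) = 0 \left(-1\right) = 0$)
$48 d{\left(-7,B{\left(\left(-1\right) \left(-3\right) \right)} \right)} = 48 \left(-7 + 0\right) = 48 \left(-7\right) = -336$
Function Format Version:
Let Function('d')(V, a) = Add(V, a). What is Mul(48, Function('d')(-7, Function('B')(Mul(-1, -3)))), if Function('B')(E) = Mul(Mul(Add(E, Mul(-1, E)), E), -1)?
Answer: -336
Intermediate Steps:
Function('B')(E) = 0 (Function('B')(E) = Mul(Mul(0, E), -1) = Mul(0, -1) = 0)
Mul(48, Function('d')(-7, Function('B')(Mul(-1, -3)))) = Mul(48, Add(-7, 0)) = Mul(48, -7) = -336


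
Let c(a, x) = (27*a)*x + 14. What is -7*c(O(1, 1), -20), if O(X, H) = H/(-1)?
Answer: -3878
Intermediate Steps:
O(X, H) = -H (O(X, H) = H*(-1) = -H)
c(a, x) = 14 + 27*a*x (c(a, x) = 27*a*x + 14 = 14 + 27*a*x)
-7*c(O(1, 1), -20) = -7*(14 + 27*(-1*1)*(-20)) = -7*(14 + 27*(-1)*(-20)) = -7*(14 + 540) = -7*554 = -3878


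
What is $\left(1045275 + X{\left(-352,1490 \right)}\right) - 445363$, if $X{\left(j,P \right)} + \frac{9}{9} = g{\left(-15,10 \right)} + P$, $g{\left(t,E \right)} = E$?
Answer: $601411$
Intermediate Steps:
$X{\left(j,P \right)} = 9 + P$ ($X{\left(j,P \right)} = -1 + \left(10 + P\right) = 9 + P$)
$\left(1045275 + X{\left(-352,1490 \right)}\right) - 445363 = \left(1045275 + \left(9 + 1490\right)\right) - 445363 = \left(1045275 + 1499\right) - 445363 = 1046774 - 445363 = 601411$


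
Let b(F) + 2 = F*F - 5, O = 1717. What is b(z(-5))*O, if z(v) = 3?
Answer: 3434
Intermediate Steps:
b(F) = -7 + F**2 (b(F) = -2 + (F*F - 5) = -2 + (F**2 - 5) = -2 + (-5 + F**2) = -7 + F**2)
b(z(-5))*O = (-7 + 3**2)*1717 = (-7 + 9)*1717 = 2*1717 = 3434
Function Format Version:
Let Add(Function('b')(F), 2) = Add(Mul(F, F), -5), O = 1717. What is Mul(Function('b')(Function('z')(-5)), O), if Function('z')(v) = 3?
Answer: 3434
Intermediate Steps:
Function('b')(F) = Add(-7, Pow(F, 2)) (Function('b')(F) = Add(-2, Add(Mul(F, F), -5)) = Add(-2, Add(Pow(F, 2), -5)) = Add(-2, Add(-5, Pow(F, 2))) = Add(-7, Pow(F, 2)))
Mul(Function('b')(Function('z')(-5)), O) = Mul(Add(-7, Pow(3, 2)), 1717) = Mul(Add(-7, 9), 1717) = Mul(2, 1717) = 3434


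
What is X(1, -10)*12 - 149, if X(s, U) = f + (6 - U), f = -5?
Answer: -17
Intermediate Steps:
X(s, U) = 1 - U (X(s, U) = -5 + (6 - U) = 1 - U)
X(1, -10)*12 - 149 = (1 - 1*(-10))*12 - 149 = (1 + 10)*12 - 149 = 11*12 - 149 = 132 - 149 = -17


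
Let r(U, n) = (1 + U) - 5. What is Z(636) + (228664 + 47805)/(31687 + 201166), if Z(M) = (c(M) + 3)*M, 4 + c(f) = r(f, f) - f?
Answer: -740196071/232853 ≈ -3178.8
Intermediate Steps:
r(U, n) = -4 + U
c(f) = -8 (c(f) = -4 + ((-4 + f) - f) = -4 - 4 = -8)
Z(M) = -5*M (Z(M) = (-8 + 3)*M = -5*M)
Z(636) + (228664 + 47805)/(31687 + 201166) = -5*636 + (228664 + 47805)/(31687 + 201166) = -3180 + 276469/232853 = -740196071/232853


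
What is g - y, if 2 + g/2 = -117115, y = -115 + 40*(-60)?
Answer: -231719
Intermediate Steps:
y = -2515 (y = -115 - 2400 = -2515)
g = -234234 (g = -4 + 2*(-117115) = -4 - 234230 = -234234)
g - y = -234234 - 1*(-2515) = -234234 + 2515 = -231719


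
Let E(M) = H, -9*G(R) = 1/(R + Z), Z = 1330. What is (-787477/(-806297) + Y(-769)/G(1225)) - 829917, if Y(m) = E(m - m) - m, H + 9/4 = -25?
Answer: -57687187360493/3225188 ≈ -1.7886e+7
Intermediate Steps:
G(R) = -1/(9*(1330 + R)) (G(R) = -1/(9*(R + 1330)) = -1/(9*(1330 + R)))
H = -109/4 (H = -9/4 - 25 = -109/4 ≈ -27.250)
E(M) = -109/4
Y(m) = -109/4 - m
(-787477/(-806297) + Y(-769)/G(1225)) - 829917 = (-787477/(-806297) + (-109/4 - 1*(-769))/((-1/(11970 + 9*1225)))) - 829917 = (-787477*(-1/806297) + (-109/4 + 769)/((-1/(11970 + 11025)))) - 829917 = (787477/806297 + 2967/(4*((-1/22995)))) - 829917 = (787477/806297 + 2967/(4*((-1*1/22995)))) - 829917 = (787477/806297 + 2967/(4*(-1/22995))) - 829917 = (787477/806297 + (2967/4)*(-22995)) - 829917 = (787477/806297 - 68226165/4) - 829917 = -55010549011097/3225188 - 829917 = -57687187360493/3225188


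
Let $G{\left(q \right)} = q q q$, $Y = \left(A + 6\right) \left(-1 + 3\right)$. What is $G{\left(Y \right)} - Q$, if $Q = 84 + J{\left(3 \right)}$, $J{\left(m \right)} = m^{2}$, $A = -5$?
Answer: $-85$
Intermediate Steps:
$Q = 93$ ($Q = 84 + 3^{2} = 84 + 9 = 93$)
$Y = 2$ ($Y = \left(-5 + 6\right) \left(-1 + 3\right) = 1 \cdot 2 = 2$)
$G{\left(q \right)} = q^{3}$ ($G{\left(q \right)} = q^{2} q = q^{3}$)
$G{\left(Y \right)} - Q = 2^{3} - 93 = 8 - 93 = -85$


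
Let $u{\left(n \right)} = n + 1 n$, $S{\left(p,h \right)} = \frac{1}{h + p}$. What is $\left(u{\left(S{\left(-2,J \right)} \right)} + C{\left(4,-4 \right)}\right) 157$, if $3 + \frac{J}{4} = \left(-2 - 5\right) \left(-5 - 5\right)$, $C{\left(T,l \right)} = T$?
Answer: $\frac{83681}{133} \approx 629.18$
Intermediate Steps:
$J = 268$ ($J = -12 + 4 \left(-2 - 5\right) \left(-5 - 5\right) = -12 + 4 \left(- 7 \left(-5 - 5\right)\right) = -12 + 4 \left(\left(-7\right) \left(-10\right)\right) = -12 + 4 \cdot 70 = -12 + 280 = 268$)
$u{\left(n \right)} = 2 n$ ($u{\left(n \right)} = n + n = 2 n$)
$\left(u{\left(S{\left(-2,J \right)} \right)} + C{\left(4,-4 \right)}\right) 157 = \left(\frac{2}{268 - 2} + 4\right) 157 = \left(\frac{2}{266} + 4\right) 157 = \left(2 \cdot \frac{1}{266} + 4\right) 157 = \left(\frac{1}{133} + 4\right) 157 = \frac{533}{133} \cdot 157 = \frac{83681}{133}$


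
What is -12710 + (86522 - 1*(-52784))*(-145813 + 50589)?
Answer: -13265287254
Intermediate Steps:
-12710 + (86522 - 1*(-52784))*(-145813 + 50589) = -12710 + (86522 + 52784)*(-95224) = -12710 + 139306*(-95224) = -12710 - 13265274544 = -13265287254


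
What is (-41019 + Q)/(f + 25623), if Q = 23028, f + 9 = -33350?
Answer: 17991/7736 ≈ 2.3256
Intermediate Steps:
f = -33359 (f = -9 - 33350 = -33359)
(-41019 + Q)/(f + 25623) = (-41019 + 23028)/(-33359 + 25623) = -17991/(-7736) = -17991*(-1/7736) = 17991/7736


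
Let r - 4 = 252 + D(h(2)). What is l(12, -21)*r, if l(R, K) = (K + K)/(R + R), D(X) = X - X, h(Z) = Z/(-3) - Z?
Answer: -448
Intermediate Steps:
h(Z) = -4*Z/3 (h(Z) = Z*(-1/3) - Z = -Z/3 - Z = -4*Z/3)
D(X) = 0
l(R, K) = K/R (l(R, K) = (2*K)/((2*R)) = (2*K)*(1/(2*R)) = K/R)
r = 256 (r = 4 + (252 + 0) = 4 + 252 = 256)
l(12, -21)*r = -21/12*256 = -21*1/12*256 = -7/4*256 = -448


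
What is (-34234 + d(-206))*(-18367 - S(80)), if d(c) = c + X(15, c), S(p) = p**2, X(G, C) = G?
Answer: 852603975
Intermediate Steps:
d(c) = 15 + c (d(c) = c + 15 = 15 + c)
(-34234 + d(-206))*(-18367 - S(80)) = (-34234 + (15 - 206))*(-18367 - 1*80**2) = (-34234 - 191)*(-18367 - 1*6400) = -34425*(-18367 - 6400) = -34425*(-24767) = 852603975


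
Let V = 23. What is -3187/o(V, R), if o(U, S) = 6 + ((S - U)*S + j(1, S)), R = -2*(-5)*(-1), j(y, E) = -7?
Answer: -3187/329 ≈ -9.6869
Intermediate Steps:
R = -10 (R = 10*(-1) = -10)
o(U, S) = -1 + S*(S - U) (o(U, S) = 6 + ((S - U)*S - 7) = 6 + (S*(S - U) - 7) = 6 + (-7 + S*(S - U)) = -1 + S*(S - U))
-3187/o(V, R) = -3187/(-1 + (-10)² - 1*(-10)*23) = -3187/(-1 + 100 + 230) = -3187/329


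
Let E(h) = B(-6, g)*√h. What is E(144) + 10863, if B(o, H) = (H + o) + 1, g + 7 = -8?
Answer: 10623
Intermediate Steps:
g = -15 (g = -7 - 8 = -15)
B(o, H) = 1 + H + o
E(h) = -20*√h (E(h) = (1 - 15 - 6)*√h = -20*√h)
E(144) + 10863 = -20*√144 + 10863 = -20*12 + 10863 = -240 + 10863 = 10623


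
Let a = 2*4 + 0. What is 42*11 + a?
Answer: 470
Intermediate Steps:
a = 8 (a = 8 + 0 = 8)
42*11 + a = 42*11 + 8 = 462 + 8 = 470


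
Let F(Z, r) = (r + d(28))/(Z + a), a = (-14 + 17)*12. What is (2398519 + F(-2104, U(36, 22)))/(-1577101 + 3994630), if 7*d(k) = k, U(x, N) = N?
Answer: 2480068633/2499724986 ≈ 0.99214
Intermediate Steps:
a = 36 (a = 3*12 = 36)
d(k) = k/7
F(Z, r) = (4 + r)/(36 + Z) (F(Z, r) = (r + (1/7)*28)/(Z + 36) = (r + 4)/(36 + Z) = (4 + r)/(36 + Z))
(2398519 + F(-2104, U(36, 22)))/(-1577101 + 3994630) = (2398519 + (4 + 22)/(36 - 2104))/(-1577101 + 3994630) = (2398519 + 26/(-2068))/2417529 = (2398519 - 1/2068*26)*(1/2417529) = (2398519 - 13/1034)*(1/2417529) = (2480068633/1034)*(1/2417529) = 2480068633/2499724986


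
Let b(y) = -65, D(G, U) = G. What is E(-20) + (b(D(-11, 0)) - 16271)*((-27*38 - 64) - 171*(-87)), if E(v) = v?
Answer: -225224452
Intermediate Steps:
E(-20) + (b(D(-11, 0)) - 16271)*((-27*38 - 64) - 171*(-87)) = -20 + (-65 - 16271)*((-27*38 - 64) - 171*(-87)) = -20 - 16336*((-1026 - 64) + 14877) = -20 - 16336*(-1090 + 14877) = -20 - 16336*13787 = -20 - 225224432 = -225224452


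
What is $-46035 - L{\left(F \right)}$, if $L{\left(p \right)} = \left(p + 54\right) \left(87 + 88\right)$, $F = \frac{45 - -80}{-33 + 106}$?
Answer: $- \frac{4072280}{73} \approx -55785.0$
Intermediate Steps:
$F = \frac{125}{73}$ ($F = \frac{45 + 80}{73} = 125 \cdot \frac{1}{73} = \frac{125}{73} \approx 1.7123$)
$L{\left(p \right)} = 9450 + 175 p$ ($L{\left(p \right)} = \left(54 + p\right) 175 = 9450 + 175 p$)
$-46035 - L{\left(F \right)} = -46035 - \left(9450 + 175 \cdot \frac{125}{73}\right) = -46035 - \left(9450 + \frac{21875}{73}\right) = -46035 - \frac{711725}{73} = - \frac{4072280}{73}$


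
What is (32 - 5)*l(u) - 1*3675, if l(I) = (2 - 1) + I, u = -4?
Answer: -3756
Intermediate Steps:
l(I) = 1 + I
(32 - 5)*l(u) - 1*3675 = (32 - 5)*(1 - 4) - 1*3675 = 27*(-3) - 3675 = -81 - 3675 = -3756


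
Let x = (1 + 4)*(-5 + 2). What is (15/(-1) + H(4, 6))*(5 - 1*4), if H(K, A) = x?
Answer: -30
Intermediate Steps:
x = -15 (x = 5*(-3) = -15)
H(K, A) = -15
(15/(-1) + H(4, 6))*(5 - 1*4) = (15/(-1) - 15)*(5 - 1*4) = (15*(-1) - 15)*(5 - 4) = (-15 - 15)*1 = -30*1 = -30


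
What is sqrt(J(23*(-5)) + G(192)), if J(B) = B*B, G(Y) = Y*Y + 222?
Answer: sqrt(50311) ≈ 224.30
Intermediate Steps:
G(Y) = 222 + Y**2 (G(Y) = Y**2 + 222 = 222 + Y**2)
J(B) = B**2
sqrt(J(23*(-5)) + G(192)) = sqrt((23*(-5))**2 + (222 + 192**2)) = sqrt((-115)**2 + (222 + 36864)) = sqrt(13225 + 37086) = sqrt(50311)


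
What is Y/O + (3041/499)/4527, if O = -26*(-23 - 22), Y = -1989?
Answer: -38372131/22589730 ≈ -1.6987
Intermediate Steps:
O = 1170 (O = -26*(-45) = 1170)
Y/O + (3041/499)/4527 = -1989/1170 + (3041/499)/4527 = -1989*1/1170 + (3041*(1/499))*(1/4527) = -17/10 + (3041/499)*(1/4527) = -17/10 + 3041/2258973 = -38372131/22589730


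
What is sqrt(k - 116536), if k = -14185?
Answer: I*sqrt(130721) ≈ 361.55*I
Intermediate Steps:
sqrt(k - 116536) = sqrt(-14185 - 116536) = sqrt(-130721) = I*sqrt(130721)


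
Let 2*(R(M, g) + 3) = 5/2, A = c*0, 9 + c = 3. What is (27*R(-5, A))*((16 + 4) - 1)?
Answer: -3591/4 ≈ -897.75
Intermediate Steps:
c = -6 (c = -9 + 3 = -6)
A = 0 (A = -6*0 = 0)
R(M, g) = -7/4 (R(M, g) = -3 + (5/2)/2 = -3 + (5*(1/2))/2 = -3 + (1/2)*(5/2) = -3 + 5/4 = -7/4)
(27*R(-5, A))*((16 + 4) - 1) = (27*(-7/4))*((16 + 4) - 1) = -189*(20 - 1)/4 = -189/4*19 = -3591/4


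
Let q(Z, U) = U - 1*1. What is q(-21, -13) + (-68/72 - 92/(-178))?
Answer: -23113/1602 ≈ -14.428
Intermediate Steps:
q(Z, U) = -1 + U (q(Z, U) = U - 1 = -1 + U)
q(-21, -13) + (-68/72 - 92/(-178)) = (-1 - 13) + (-68/72 - 92/(-178)) = -14 + (-68*1/72 - 92*(-1/178)) = -14 + (-17/18 + 46/89) = -14 - 685/1602 = -23113/1602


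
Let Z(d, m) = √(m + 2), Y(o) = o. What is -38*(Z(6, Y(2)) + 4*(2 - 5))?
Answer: 380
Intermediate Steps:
Z(d, m) = √(2 + m)
-38*(Z(6, Y(2)) + 4*(2 - 5)) = -38*(√(2 + 2) + 4*(2 - 5)) = -38*(√4 + 4*(-3)) = -38*(2 - 12) = -38*(-10) = 380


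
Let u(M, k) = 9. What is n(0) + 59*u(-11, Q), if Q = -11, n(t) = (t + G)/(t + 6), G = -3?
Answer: 1061/2 ≈ 530.50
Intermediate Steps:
n(t) = (-3 + t)/(6 + t) (n(t) = (t - 3)/(t + 6) = (-3 + t)/(6 + t))
n(0) + 59*u(-11, Q) = (-3 + 0)/(6 + 0) + 59*9 = -3/6 + 531 = (1/6)*(-3) + 531 = -1/2 + 531 = 1061/2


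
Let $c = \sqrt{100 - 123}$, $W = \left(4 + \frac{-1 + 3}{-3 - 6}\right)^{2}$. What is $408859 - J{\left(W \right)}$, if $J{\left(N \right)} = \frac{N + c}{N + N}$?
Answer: $\frac{817717}{2} - \frac{81 i \sqrt{23}}{2312} \approx 4.0886 \cdot 10^{5} - 0.16802 i$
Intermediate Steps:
$W = \frac{1156}{81}$ ($W = \left(4 + \frac{2}{-9}\right)^{2} = \left(4 + 2 \left(- \frac{1}{9}\right)\right)^{2} = \left(4 - \frac{2}{9}\right)^{2} = \left(\frac{34}{9}\right)^{2} = \frac{1156}{81} \approx 14.272$)
$c = i \sqrt{23}$ ($c = \sqrt{-23} = i \sqrt{23} \approx 4.7958 i$)
$J{\left(N \right)} = \frac{N + i \sqrt{23}}{2 N}$ ($J{\left(N \right)} = \frac{N + i \sqrt{23}}{N + N} = \frac{N + i \sqrt{23}}{2 N}$)
$408859 - J{\left(W \right)} = 408859 - \frac{\frac{1156}{81} + i \sqrt{23}}{2 \cdot \frac{1156}{81}} = 408859 - \frac{1}{2} \cdot \frac{81}{1156} \left(\frac{1156}{81} + i \sqrt{23}\right) = 408859 - \left(\frac{1}{2} + \frac{81 i \sqrt{23}}{2312}\right) = \frac{817717}{2} - \frac{81 i \sqrt{23}}{2312}$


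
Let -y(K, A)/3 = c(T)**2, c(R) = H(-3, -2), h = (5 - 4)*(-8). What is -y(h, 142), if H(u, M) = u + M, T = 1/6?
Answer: 75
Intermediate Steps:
T = 1/6 ≈ 0.16667
H(u, M) = M + u
h = -8 (h = 1*(-8) = -8)
c(R) = -5 (c(R) = -2 - 3 = -5)
y(K, A) = -75 (y(K, A) = -3*(-5)**2 = -3*25 = -75)
-y(h, 142) = -1*(-75) = 75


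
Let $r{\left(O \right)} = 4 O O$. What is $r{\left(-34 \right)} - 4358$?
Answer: $266$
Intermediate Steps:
$r{\left(O \right)} = 4 O^{2}$
$r{\left(-34 \right)} - 4358 = 4 \left(-34\right)^{2} - 4358 = 4 \cdot 1156 - 4358 = 4624 - 4358 = 266$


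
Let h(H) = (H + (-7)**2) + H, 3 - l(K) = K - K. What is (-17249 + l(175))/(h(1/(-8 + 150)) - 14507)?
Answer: 1224466/1026517 ≈ 1.1928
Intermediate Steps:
l(K) = 3 (l(K) = 3 - (K - K) = 3 - 1*0 = 3 + 0 = 3)
h(H) = 49 + 2*H (h(H) = (H + 49) + H = (49 + H) + H = 49 + 2*H)
(-17249 + l(175))/(h(1/(-8 + 150)) - 14507) = (-17249 + 3)/((49 + 2/(-8 + 150)) - 14507) = -17246/((49 + 2/142) - 14507) = -17246/((49 + 2*(1/142)) - 14507) = -17246/((49 + 1/71) - 14507) = -17246/(3480/71 - 14507) = -17246/(-1026517/71) = -17246*(-71/1026517) = 1224466/1026517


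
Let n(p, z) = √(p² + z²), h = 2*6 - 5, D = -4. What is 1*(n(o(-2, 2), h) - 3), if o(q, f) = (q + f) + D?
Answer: -3 + √65 ≈ 5.0623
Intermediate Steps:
h = 7 (h = 12 - 5 = 7)
o(q, f) = -4 + f + q (o(q, f) = (q + f) - 4 = (f + q) - 4 = -4 + f + q)
1*(n(o(-2, 2), h) - 3) = 1*(√((-4 + 2 - 2)² + 7²) - 3) = 1*(√((-4)² + 49) - 3) = 1*(√(16 + 49) - 3) = 1*(√65 - 3) = 1*(-3 + √65) = -3 + √65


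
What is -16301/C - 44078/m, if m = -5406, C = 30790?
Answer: 634519207/83225370 ≈ 7.6241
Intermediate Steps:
-16301/C - 44078/m = -16301/30790 - 44078/(-5406) = -16301*1/30790 - 44078*(-1/5406) = -16301/30790 + 22039/2703 = 634519207/83225370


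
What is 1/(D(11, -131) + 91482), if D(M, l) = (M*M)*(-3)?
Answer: 1/91119 ≈ 1.0975e-5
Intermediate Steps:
D(M, l) = -3*M² (D(M, l) = M²*(-3) = -3*M²)
1/(D(11, -131) + 91482) = 1/(-3*11² + 91482) = 1/(-3*121 + 91482) = 1/(-363 + 91482) = 1/91119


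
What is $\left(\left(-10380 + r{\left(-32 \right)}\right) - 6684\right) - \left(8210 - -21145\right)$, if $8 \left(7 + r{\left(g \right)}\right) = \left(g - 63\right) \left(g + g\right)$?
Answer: $-45666$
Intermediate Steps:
$r{\left(g \right)} = -7 + \frac{g \left(-63 + g\right)}{4}$ ($r{\left(g \right)} = -7 + \frac{\left(g - 63\right) \left(g + g\right)}{8} = -7 + \frac{\left(-63 + g\right) 2 g}{8} = -7 + \frac{2 g \left(-63 + g\right)}{8} = -7 + \frac{g \left(-63 + g\right)}{4}$)
$\left(\left(-10380 + r{\left(-32 \right)}\right) - 6684\right) - \left(8210 - -21145\right) = \left(\left(-10380 - \left(-497 - 256\right)\right) - 6684\right) - \left(8210 - -21145\right) = \left(\left(-10380 + \left(-7 + 504 + \frac{1}{4} \cdot 1024\right)\right) - 6684\right) - \left(8210 + 21145\right) = \left(\left(-10380 + \left(-7 + 504 + 256\right)\right) - 6684\right) - 29355 = \left(\left(-10380 + 753\right) - 6684\right) - 29355 = \left(-9627 - 6684\right) - 29355 = -16311 - 29355 = -45666$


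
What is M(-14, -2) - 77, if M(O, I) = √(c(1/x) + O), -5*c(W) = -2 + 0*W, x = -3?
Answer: -77 + 2*I*√85/5 ≈ -77.0 + 3.6878*I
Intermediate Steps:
c(W) = ⅖ (c(W) = -(-2 + 0*W)/5 = -(-2 + 0)/5 = -⅕*(-2) = ⅖)
M(O, I) = √(⅖ + O)
M(-14, -2) - 77 = √(10 + 25*(-14))/5 - 77 = √(10 - 350)/5 - 77 = √(-340)/5 - 77 = (2*I*√85)/5 - 77 = 2*I*√85/5 - 77 = -77 + 2*I*√85/5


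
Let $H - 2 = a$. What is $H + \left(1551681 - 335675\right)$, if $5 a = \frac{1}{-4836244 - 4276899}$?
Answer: $\frac{55408273965719}{45565715} \approx 1.216 \cdot 10^{6}$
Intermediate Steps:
$a = - \frac{1}{45565715}$ ($a = \frac{1}{5 \left(-4836244 - 4276899\right)} = \frac{1}{5 \left(-9113143\right)} = \frac{1}{5} \left(- \frac{1}{9113143}\right) = - \frac{1}{45565715} \approx -2.1946 \cdot 10^{-8}$)
$H = \frac{91131429}{45565715}$ ($H = 2 - \frac{1}{45565715} = \frac{91131429}{45565715} \approx 2.0$)
$H + \left(1551681 - 335675\right) = \frac{91131429}{45565715} + \left(1551681 - 335675\right) = \frac{91131429}{45565715} + 1216006 = \frac{55408273965719}{45565715}$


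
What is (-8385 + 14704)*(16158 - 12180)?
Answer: 25136982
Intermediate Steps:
(-8385 + 14704)*(16158 - 12180) = 6319*3978 = 25136982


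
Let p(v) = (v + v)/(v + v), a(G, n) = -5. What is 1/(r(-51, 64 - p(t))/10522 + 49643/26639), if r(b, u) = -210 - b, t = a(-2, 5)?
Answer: 280295558/518108045 ≈ 0.54100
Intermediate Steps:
t = -5
p(v) = 1 (p(v) = (2*v)/((2*v)) = (2*v)*(1/(2*v)) = 1)
1/(r(-51, 64 - p(t))/10522 + 49643/26639) = 1/((-210 - 1*(-51))/10522 + 49643/26639) = 1/((-210 + 51)*(1/10522) + 49643*(1/26639)) = 1/(-159*1/10522 + 49643/26639) = 1/(-159/10522 + 49643/26639) = 1/(518108045/280295558) = 280295558/518108045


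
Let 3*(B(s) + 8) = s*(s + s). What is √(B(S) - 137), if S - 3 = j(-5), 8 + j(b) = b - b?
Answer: I*√1155/3 ≈ 11.328*I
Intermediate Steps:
j(b) = -8 (j(b) = -8 + (b - b) = -8 + 0 = -8)
S = -5 (S = 3 - 8 = -5)
B(s) = -8 + 2*s²/3 (B(s) = -8 + (s*(s + s))/3 = -8 + (s*(2*s))/3 = -8 + (2*s²)/3 = -8 + 2*s²/3)
√(B(S) - 137) = √((-8 + (⅔)*(-5)²) - 137) = √((-8 + (⅔)*25) - 137) = √((-8 + 50/3) - 137) = √(26/3 - 137) = √(-385/3) = I*√1155/3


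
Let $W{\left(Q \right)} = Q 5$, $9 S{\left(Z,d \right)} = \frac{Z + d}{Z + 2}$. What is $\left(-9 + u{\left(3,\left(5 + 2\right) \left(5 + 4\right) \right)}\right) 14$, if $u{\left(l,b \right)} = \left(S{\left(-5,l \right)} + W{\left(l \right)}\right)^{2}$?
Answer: $\frac{2227232}{729} \approx 3055.2$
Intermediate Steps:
$S{\left(Z,d \right)} = \frac{Z + d}{9 \left(2 + Z\right)}$ ($S{\left(Z,d \right)} = \frac{\left(Z + d\right) \frac{1}{Z + 2}}{9} = \frac{\left(Z + d\right) \frac{1}{2 + Z}}{9} = \frac{\frac{1}{2 + Z} \left(Z + d\right)}{9} = \frac{Z + d}{9 \left(2 + Z\right)}$)
$W{\left(Q \right)} = 5 Q$
$u{\left(l,b \right)} = \left(\frac{5}{27} + \frac{134 l}{27}\right)^{2}$ ($u{\left(l,b \right)} = \left(\frac{-5 + l}{9 \left(2 - 5\right)} + 5 l\right)^{2} = \left(\frac{-5 + l}{9 \left(-3\right)} + 5 l\right)^{2} = \left(\frac{1}{9} \left(- \frac{1}{3}\right) \left(-5 + l\right) + 5 l\right)^{2} = \left(\left(\frac{5}{27} - \frac{l}{27}\right) + 5 l\right)^{2} = \left(\frac{5}{27} + \frac{134 l}{27}\right)^{2}$)
$\left(-9 + u{\left(3,\left(5 + 2\right) \left(5 + 4\right) \right)}\right) 14 = \left(-9 + \frac{\left(5 + 134 \cdot 3\right)^{2}}{729}\right) 14 = \left(-9 + \frac{\left(5 + 402\right)^{2}}{729}\right) 14 = \left(-9 + \frac{407^{2}}{729}\right) 14 = \left(-9 + \frac{1}{729} \cdot 165649\right) 14 = \left(-9 + \frac{165649}{729}\right) 14 = \frac{159088}{729} \cdot 14 = \frac{2227232}{729}$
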